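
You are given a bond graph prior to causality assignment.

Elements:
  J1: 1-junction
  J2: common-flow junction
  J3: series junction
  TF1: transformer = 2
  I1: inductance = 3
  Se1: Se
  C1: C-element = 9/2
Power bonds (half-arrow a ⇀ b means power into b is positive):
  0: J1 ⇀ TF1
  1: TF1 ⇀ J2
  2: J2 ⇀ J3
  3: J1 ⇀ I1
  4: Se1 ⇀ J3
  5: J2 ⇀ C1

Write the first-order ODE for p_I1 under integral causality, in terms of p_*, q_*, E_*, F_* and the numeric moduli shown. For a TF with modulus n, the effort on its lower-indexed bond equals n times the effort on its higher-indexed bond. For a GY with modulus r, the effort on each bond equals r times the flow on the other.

dp_I1/dt = 2*E_Se1 - 4*q_C1/9

bond 4 →J3  (Se1 (Se) sets effort on bond)
bond 2 →J2  (J3 needs exactly one f-in)
bond 3 →I1  (I1 integral (f out))
bond 0 →J1  (1-jn J1 has f-setter on 3)
bond 1 →TF1  (TF1: transformer flips bond 0)
bond 5 →J2  (common-f at J2 fixed by 1)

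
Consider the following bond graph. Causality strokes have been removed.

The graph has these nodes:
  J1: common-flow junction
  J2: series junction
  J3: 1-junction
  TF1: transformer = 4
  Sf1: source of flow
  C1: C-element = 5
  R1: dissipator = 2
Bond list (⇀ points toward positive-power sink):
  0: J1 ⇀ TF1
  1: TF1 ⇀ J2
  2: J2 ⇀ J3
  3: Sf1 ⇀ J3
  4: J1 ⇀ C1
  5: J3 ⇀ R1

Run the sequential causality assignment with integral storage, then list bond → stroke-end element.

bond 3 |Sf1  (source Sf1 imposes f)
bond 2 |J3  (J3: bond 3 brought flow, rest push out)
bond 5 |J3  (1-jn J3 has f-setter on 3)
bond 1 |J2  (1-jn J2 has f-setter on 2)
bond 0 |TF1  (TF TF1: opposite of bond 1)
bond 4 |J1  (1-jn J1 has f-setter on 0)

#0 |TF1
#1 |J2
#2 |J3
#3 |Sf1
#4 |J1
#5 |J3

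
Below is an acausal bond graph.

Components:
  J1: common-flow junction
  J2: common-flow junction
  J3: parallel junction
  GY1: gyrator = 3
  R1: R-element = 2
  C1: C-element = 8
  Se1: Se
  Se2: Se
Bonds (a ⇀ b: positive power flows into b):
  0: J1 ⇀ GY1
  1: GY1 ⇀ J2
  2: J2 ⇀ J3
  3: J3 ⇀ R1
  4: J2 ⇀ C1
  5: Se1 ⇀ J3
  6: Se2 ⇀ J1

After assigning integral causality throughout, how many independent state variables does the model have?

bond 5 →J3  (Se1 fixes effort; stroke away)
bond 6 →J1  (Se2 fixes effort; stroke away)
bond 0 →GY1  (J1: last free bond brings flow in)
bond 2 →J2  (0-jn J3 has e-setter on 5)
bond 3 →R1  (J3 effort already set via bond 5)
bond 1 →GY1  (GY1 both-in/both-out from 0)
bond 4 →J2  (J2 flow already set via bond 1)

1  (C1 all integral)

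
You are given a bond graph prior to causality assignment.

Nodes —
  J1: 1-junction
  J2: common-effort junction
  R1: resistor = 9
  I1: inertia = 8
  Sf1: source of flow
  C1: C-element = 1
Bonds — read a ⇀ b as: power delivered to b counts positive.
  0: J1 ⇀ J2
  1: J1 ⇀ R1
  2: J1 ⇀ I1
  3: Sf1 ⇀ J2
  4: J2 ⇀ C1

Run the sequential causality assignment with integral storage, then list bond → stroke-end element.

β0 |J1
β1 |J1
β2 |I1
β3 |Sf1
β4 |J2

b3 stroke→Sf1  (Sf1 (Sf) sets flow on bond)
b2 stroke→I1  (I1 integral (f out))
b0 stroke→J1  (1-jn J1 has f-setter on 2)
b1 stroke→J1  (1-jn J1 has f-setter on 2)
b4 stroke→J2  (J2 needs exactly one e-in)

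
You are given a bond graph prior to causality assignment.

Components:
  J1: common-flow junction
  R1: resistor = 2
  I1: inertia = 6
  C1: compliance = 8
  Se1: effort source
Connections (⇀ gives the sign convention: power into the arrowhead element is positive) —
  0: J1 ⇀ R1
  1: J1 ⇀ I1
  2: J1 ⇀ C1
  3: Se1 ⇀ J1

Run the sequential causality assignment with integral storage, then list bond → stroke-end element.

β3 →J1  (Se1 fixes effort; stroke away)
β1 →I1  (I1 integral (f out))
β0 →J1  (J1 flow already set via bond 1)
β2 →J1  (common-f at J1 fixed by 1)

#0 |J1
#1 |I1
#2 |J1
#3 |J1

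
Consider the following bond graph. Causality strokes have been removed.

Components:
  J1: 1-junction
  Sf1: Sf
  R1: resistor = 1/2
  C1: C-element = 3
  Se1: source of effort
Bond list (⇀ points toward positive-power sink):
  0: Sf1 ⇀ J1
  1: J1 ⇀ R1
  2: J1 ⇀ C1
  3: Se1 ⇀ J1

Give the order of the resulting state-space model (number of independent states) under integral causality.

1  (C1 all integral)

β0 stroke at Sf1  (Sf1: flow source, stroke at near end)
β3 stroke at J1  (Se1 (Se) sets effort on bond)
β1 stroke at J1  (1-jn J1 has f-setter on 0)
β2 stroke at J1  (J1 flow already set via bond 0)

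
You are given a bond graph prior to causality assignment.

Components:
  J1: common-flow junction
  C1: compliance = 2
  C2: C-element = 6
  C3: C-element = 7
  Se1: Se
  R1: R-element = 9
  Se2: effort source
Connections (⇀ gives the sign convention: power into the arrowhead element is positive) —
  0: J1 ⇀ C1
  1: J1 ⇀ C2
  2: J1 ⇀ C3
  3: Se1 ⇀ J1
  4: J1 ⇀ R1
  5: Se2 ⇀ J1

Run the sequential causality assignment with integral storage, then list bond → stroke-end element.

β0 stroke→J1
β1 stroke→J1
β2 stroke→J1
β3 stroke→J1
β4 stroke→R1
β5 stroke→J1

bond 3 stroke at J1  (source Se1 imposes e)
bond 5 stroke at J1  (Se2 fixes effort; stroke away)
bond 0 stroke at J1  (C1: C, integral causality)
bond 1 stroke at J1  (prefer integral on C2)
bond 2 stroke at J1  (C3 integral (e out))
bond 4 stroke at R1  (J1 needs exactly one f-in)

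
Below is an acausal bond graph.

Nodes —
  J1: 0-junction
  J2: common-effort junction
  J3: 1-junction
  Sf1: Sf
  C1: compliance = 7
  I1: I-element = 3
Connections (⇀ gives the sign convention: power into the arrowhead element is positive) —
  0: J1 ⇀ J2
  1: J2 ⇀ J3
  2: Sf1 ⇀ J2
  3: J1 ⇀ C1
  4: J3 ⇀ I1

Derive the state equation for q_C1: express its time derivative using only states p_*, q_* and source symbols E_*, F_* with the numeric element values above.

β2 |Sf1  (Sf1: flow source, stroke at near end)
β3 |J1  (C1 integral (e out))
β0 |J2  (0-jn J1 has e-setter on 3)
β1 |J3  (J2 effort already set via bond 0)
β4 |I1  (only one flow-in slot at J3)

dq_C1/dt = F_Sf1 - p_I1/3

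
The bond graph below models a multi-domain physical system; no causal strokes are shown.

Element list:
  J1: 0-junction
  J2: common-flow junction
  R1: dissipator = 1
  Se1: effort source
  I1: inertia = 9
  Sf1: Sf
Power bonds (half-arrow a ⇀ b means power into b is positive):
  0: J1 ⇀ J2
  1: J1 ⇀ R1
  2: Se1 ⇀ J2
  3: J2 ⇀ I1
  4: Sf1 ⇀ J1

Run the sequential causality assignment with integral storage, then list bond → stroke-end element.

bond 0 stroke→J2
bond 1 stroke→J1
bond 2 stroke→J2
bond 3 stroke→I1
bond 4 stroke→Sf1

β2 stroke at J2  (source Se1 imposes e)
β4 stroke at Sf1  (Sf1 fixes flow; stroke at Sf1)
β3 stroke at I1  (I1 outputs flow p/I1)
β0 stroke at J2  (common-f at J2 fixed by 3)
β1 stroke at J1  (J1 needs exactly one e-in)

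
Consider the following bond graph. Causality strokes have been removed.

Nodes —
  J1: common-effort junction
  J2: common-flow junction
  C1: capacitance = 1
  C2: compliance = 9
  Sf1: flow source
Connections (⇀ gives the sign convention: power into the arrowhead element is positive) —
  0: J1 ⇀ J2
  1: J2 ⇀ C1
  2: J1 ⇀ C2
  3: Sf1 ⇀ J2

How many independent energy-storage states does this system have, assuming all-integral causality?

2  (C1, C2 all integral)

bond 3 |Sf1  (source Sf1 imposes f)
bond 0 |J2  (common-f at J2 fixed by 3)
bond 1 |J2  (J2: bond 3 brought flow, rest push out)
bond 2 |J1  (closing 0-jn rule on J1)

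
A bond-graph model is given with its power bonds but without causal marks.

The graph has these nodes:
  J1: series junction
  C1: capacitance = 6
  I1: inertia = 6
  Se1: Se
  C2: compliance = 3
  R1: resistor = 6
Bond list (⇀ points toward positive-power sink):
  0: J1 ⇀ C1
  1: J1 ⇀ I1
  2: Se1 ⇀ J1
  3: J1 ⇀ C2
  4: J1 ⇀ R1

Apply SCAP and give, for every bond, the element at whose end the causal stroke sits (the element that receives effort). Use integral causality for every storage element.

bond 0 stroke at J1
bond 1 stroke at I1
bond 2 stroke at J1
bond 3 stroke at J1
bond 4 stroke at J1

β2 |J1  (Se1: effort source, stroke at far end)
β0 |J1  (C1: C, integral causality)
β1 |I1  (I1 outputs flow p/I1)
β3 |J1  (common-f at J1 fixed by 1)
β4 |J1  (J1 flow already set via bond 1)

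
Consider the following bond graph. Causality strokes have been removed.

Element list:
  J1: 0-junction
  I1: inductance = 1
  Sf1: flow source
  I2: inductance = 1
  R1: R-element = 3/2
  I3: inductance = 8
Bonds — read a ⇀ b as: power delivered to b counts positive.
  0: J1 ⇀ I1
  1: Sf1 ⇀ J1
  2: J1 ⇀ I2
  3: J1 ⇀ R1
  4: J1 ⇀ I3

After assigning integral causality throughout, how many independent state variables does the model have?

3  (I1, I2, I3 all integral)

β1 stroke at Sf1  (source Sf1 imposes f)
β0 stroke at I1  (I1: I, integral causality)
β2 stroke at I2  (prefer integral on I2)
β4 stroke at I3  (prefer integral on I3)
β3 stroke at J1  (J1 needs exactly one e-in)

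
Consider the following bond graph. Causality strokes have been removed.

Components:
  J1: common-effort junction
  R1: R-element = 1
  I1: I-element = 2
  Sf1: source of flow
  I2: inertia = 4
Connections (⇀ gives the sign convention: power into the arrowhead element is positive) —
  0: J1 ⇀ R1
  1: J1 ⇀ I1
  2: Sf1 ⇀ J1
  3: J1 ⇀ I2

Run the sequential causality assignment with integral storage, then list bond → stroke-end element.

b2 stroke at Sf1  (Sf1 fixes flow; stroke at Sf1)
b1 stroke at I1  (prefer integral on I1)
b3 stroke at I2  (I2 outputs flow p/I2)
b0 stroke at J1  (only one effort-in slot at J1)

bond 0 |J1
bond 1 |I1
bond 2 |Sf1
bond 3 |I2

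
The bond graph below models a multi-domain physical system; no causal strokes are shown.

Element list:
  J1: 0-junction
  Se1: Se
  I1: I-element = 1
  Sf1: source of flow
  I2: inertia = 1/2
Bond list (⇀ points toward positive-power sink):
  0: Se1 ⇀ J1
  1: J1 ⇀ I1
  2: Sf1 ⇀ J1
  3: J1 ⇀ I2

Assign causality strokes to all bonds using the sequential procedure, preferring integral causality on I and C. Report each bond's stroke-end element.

β0 stroke→J1  (source Se1 imposes e)
β2 stroke→Sf1  (source Sf1 imposes f)
β1 stroke→I1  (0-jn J1 has e-setter on 0)
β3 stroke→I2  (0-jn J1 has e-setter on 0)

β0 stroke→J1
β1 stroke→I1
β2 stroke→Sf1
β3 stroke→I2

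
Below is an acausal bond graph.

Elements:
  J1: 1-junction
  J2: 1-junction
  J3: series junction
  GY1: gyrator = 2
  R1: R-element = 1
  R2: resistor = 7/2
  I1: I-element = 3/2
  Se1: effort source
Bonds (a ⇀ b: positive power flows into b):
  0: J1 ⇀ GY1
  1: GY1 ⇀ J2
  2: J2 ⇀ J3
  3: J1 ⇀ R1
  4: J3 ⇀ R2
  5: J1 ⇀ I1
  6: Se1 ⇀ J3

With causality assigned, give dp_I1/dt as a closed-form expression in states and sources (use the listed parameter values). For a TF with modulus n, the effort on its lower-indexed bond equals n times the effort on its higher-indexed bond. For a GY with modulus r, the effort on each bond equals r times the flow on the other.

β6 →J3  (source Se1 imposes e)
β5 →I1  (I1: I, integral causality)
β0 →J1  (common-f at J1 fixed by 5)
β3 →J1  (J1: bond 5 brought flow, rest push out)
β1 →J2  (GY1 both-in/both-out from 0)
β2 →J3  (J2 needs exactly one f-in)
β4 →R2  (J3 needs exactly one f-in)

dp_I1/dt = -4*E_Se1/7 - 10*p_I1/7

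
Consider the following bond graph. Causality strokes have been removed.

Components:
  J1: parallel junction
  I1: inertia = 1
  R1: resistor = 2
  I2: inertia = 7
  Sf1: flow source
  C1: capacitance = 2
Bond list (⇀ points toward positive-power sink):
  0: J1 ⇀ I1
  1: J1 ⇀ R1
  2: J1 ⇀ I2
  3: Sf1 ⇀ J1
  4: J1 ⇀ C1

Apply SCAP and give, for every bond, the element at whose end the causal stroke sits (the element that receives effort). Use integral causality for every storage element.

b3 stroke at Sf1  (source Sf1 imposes f)
b0 stroke at I1  (I1 integral (f out))
b2 stroke at I2  (I2: I, integral causality)
b4 stroke at J1  (C1 outputs effort q/C1)
b1 stroke at R1  (J1: bond 4 brought effort, rest push out)

b0 stroke at I1
b1 stroke at R1
b2 stroke at I2
b3 stroke at Sf1
b4 stroke at J1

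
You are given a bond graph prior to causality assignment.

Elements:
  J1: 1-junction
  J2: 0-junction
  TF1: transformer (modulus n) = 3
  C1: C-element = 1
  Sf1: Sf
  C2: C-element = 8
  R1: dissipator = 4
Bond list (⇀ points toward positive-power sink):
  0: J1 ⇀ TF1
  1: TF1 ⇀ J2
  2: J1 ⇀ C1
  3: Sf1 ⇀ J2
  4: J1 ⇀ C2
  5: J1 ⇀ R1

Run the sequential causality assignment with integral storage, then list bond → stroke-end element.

#0 |TF1
#1 |J2
#2 |J1
#3 |Sf1
#4 |J1
#5 |J1

b3 stroke at Sf1  (source Sf1 imposes f)
b1 stroke at J2  (J2 needs exactly one e-in)
b0 stroke at TF1  (through TF1, causality passes straight; one stroke at TF1)
b2 stroke at J1  (J1 flow already set via bond 0)
b4 stroke at J1  (J1: bond 0 brought flow, rest push out)
b5 stroke at J1  (J1: bond 0 brought flow, rest push out)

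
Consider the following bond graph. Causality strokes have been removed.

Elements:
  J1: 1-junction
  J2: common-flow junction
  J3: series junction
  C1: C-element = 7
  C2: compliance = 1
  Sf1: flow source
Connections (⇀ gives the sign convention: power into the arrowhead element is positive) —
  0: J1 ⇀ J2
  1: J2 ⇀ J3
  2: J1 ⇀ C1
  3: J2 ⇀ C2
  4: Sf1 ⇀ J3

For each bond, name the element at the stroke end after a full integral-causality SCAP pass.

#0 |J2
#1 |J3
#2 |J1
#3 |J2
#4 |Sf1

bond 4 →Sf1  (Sf1 (Sf) sets flow on bond)
bond 1 →J3  (common-f at J3 fixed by 4)
bond 0 →J2  (common-f at J2 fixed by 1)
bond 3 →J2  (common-f at J2 fixed by 1)
bond 2 →J1  (common-f at J1 fixed by 0)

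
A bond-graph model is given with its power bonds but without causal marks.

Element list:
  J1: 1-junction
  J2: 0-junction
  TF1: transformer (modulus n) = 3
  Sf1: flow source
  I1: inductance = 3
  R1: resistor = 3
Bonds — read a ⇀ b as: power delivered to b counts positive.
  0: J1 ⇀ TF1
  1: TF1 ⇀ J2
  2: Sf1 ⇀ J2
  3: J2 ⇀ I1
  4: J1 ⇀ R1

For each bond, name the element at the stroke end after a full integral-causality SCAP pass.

b2 |Sf1  (Sf1: flow source, stroke at near end)
b3 |I1  (prefer integral on I1)
b1 |J2  (J2 needs exactly one e-in)
b0 |TF1  (TF TF1: opposite of bond 1)
b4 |J1  (J1: bond 0 brought flow, rest push out)

b0 stroke at TF1
b1 stroke at J2
b2 stroke at Sf1
b3 stroke at I1
b4 stroke at J1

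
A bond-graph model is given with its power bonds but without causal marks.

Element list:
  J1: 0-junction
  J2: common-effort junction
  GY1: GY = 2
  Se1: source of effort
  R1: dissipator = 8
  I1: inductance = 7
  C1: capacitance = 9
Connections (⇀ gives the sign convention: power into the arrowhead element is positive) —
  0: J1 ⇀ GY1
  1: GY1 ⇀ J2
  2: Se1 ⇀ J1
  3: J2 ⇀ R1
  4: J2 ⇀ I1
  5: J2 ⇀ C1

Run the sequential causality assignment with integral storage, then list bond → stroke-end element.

bond 2 |J1  (Se1 fixes effort; stroke away)
bond 0 |GY1  (common-e at J1 fixed by 2)
bond 1 |GY1  (GY GY1: same side as bond 0)
bond 4 |I1  (I1: I, integral causality)
bond 5 |J2  (prefer integral on C1)
bond 3 |R1  (J2: bond 5 brought effort, rest push out)

bond 0 stroke→GY1
bond 1 stroke→GY1
bond 2 stroke→J1
bond 3 stroke→R1
bond 4 stroke→I1
bond 5 stroke→J2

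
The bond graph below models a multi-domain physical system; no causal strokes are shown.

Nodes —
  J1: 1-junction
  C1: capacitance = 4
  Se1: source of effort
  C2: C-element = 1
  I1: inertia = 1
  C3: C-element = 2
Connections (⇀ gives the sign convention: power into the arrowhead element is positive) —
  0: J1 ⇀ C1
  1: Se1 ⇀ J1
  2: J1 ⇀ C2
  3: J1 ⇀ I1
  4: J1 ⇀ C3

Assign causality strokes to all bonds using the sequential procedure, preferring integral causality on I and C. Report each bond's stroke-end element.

β1 →J1  (Se1 (Se) sets effort on bond)
β0 →J1  (prefer integral on C1)
β2 →J1  (prefer integral on C2)
β3 →I1  (I1 outputs flow p/I1)
β4 →J1  (J1: bond 3 brought flow, rest push out)

#0 stroke at J1
#1 stroke at J1
#2 stroke at J1
#3 stroke at I1
#4 stroke at J1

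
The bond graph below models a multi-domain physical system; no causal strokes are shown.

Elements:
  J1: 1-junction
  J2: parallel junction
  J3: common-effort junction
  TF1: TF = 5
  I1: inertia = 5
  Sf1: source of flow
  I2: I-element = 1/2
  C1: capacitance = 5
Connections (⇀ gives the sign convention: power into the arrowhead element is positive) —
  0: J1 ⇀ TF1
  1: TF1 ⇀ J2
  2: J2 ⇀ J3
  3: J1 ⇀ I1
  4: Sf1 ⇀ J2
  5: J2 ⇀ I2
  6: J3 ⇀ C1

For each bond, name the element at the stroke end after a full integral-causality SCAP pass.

β4 stroke→Sf1  (Sf1 fixes flow; stroke at Sf1)
β3 stroke→I1  (prefer integral on I1)
β0 stroke→J1  (1-jn J1 has f-setter on 3)
β1 stroke→TF1  (through TF1, causality passes straight; one stroke at TF1)
β5 stroke→I2  (I2 outputs flow p/I2)
β2 stroke→J2  (J2 needs exactly one e-in)
β6 stroke→J3  (closing 0-jn rule on J3)

#0 →J1
#1 →TF1
#2 →J2
#3 →I1
#4 →Sf1
#5 →I2
#6 →J3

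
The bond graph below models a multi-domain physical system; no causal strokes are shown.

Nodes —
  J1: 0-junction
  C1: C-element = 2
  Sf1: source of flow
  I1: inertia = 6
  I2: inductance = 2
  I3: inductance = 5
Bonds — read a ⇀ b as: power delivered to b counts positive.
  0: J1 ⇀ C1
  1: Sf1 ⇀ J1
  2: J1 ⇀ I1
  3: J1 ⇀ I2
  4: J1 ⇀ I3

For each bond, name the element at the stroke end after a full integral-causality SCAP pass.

β0 stroke at J1
β1 stroke at Sf1
β2 stroke at I1
β3 stroke at I2
β4 stroke at I3

β1 →Sf1  (Sf1 fixes flow; stroke at Sf1)
β0 →J1  (C1 integral (e out))
β2 →I1  (J1: bond 0 brought effort, rest push out)
β3 →I2  (J1 effort already set via bond 0)
β4 →I3  (0-jn J1 has e-setter on 0)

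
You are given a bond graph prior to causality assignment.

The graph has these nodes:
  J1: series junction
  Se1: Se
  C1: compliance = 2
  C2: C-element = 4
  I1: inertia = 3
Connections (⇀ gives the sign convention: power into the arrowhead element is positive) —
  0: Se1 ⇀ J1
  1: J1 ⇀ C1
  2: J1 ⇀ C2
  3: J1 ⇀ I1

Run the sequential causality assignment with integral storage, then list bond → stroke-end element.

β0 stroke→J1  (Se1: effort source, stroke at far end)
β1 stroke→J1  (prefer integral on C1)
β2 stroke→J1  (prefer integral on C2)
β3 stroke→I1  (only one flow-in slot at J1)

β0 stroke→J1
β1 stroke→J1
β2 stroke→J1
β3 stroke→I1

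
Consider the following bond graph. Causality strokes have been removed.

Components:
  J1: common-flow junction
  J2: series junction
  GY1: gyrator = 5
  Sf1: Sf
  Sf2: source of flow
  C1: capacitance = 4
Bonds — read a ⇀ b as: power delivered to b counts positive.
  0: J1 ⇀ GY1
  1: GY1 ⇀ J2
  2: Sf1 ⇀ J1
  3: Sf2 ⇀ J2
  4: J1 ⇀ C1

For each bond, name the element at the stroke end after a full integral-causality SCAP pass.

bond 0 stroke at J1
bond 1 stroke at J2
bond 2 stroke at Sf1
bond 3 stroke at Sf2
bond 4 stroke at J1

#2 stroke→Sf1  (Sf1 fixes flow; stroke at Sf1)
#3 stroke→Sf2  (source Sf2 imposes f)
#0 stroke→J1  (common-f at J1 fixed by 2)
#4 stroke→J1  (J1: bond 2 brought flow, rest push out)
#1 stroke→J2  (J2 flow already set via bond 3)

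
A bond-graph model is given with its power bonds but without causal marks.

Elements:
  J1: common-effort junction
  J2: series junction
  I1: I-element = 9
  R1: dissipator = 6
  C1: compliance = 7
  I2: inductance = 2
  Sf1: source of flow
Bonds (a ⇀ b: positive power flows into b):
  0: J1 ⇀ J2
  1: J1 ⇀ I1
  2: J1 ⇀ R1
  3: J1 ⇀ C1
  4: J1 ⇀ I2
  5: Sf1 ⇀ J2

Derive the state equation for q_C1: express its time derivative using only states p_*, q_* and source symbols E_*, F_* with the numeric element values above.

dq_C1/dt = -F_Sf1 - p_I1/9 - p_I2/2 - q_C1/42

bond 5 stroke→Sf1  (source Sf1 imposes f)
bond 0 stroke→J2  (J2: bond 5 brought flow, rest push out)
bond 1 stroke→I1  (prefer integral on I1)
bond 3 stroke→J1  (prefer integral on C1)
bond 2 stroke→R1  (common-e at J1 fixed by 3)
bond 4 stroke→I2  (common-e at J1 fixed by 3)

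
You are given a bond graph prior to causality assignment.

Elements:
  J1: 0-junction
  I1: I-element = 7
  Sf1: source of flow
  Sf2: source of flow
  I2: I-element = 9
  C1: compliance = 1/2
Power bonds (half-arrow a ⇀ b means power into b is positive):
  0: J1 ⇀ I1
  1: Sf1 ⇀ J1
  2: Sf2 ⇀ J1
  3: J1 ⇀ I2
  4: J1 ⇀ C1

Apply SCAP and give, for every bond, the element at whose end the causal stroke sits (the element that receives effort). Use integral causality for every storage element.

β1 |Sf1  (source Sf1 imposes f)
β2 |Sf2  (Sf2 (Sf) sets flow on bond)
β0 |I1  (I1 integral (f out))
β3 |I2  (I2 integral (f out))
β4 |J1  (J1 needs exactly one e-in)

β0 stroke at I1
β1 stroke at Sf1
β2 stroke at Sf2
β3 stroke at I2
β4 stroke at J1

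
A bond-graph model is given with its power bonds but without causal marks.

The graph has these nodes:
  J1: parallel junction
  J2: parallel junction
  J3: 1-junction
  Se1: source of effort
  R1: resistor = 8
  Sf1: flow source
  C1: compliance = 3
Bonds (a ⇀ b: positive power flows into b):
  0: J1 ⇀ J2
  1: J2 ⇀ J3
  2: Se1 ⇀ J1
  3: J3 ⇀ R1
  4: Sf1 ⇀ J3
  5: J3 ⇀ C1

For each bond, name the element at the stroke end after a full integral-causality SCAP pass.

#2 stroke at J1  (Se1 (Se) sets effort on bond)
#4 stroke at Sf1  (Sf1: flow source, stroke at near end)
#0 stroke at J2  (common-e at J1 fixed by 2)
#1 stroke at J3  (0-jn J2 has e-setter on 0)
#3 stroke at J3  (common-f at J3 fixed by 4)
#5 stroke at J3  (J3: bond 4 brought flow, rest push out)

b0 stroke→J2
b1 stroke→J3
b2 stroke→J1
b3 stroke→J3
b4 stroke→Sf1
b5 stroke→J3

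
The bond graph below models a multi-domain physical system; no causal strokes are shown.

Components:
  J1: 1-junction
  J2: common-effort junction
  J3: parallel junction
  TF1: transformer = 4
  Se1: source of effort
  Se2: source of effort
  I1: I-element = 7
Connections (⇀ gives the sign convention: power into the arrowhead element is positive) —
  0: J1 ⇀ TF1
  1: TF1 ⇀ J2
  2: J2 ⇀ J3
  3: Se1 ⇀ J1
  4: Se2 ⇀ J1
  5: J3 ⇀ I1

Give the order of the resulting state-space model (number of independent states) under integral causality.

b3 stroke→J1  (Se1 (Se) sets effort on bond)
b4 stroke→J1  (Se2: effort source, stroke at far end)
b0 stroke→TF1  (closing 1-jn rule on J1)
b1 stroke→J2  (TF1 one-in-one-out from 0)
b2 stroke→J3  (J2: bond 1 brought effort, rest push out)
b5 stroke→I1  (J3 effort already set via bond 2)

1  (I1 all integral)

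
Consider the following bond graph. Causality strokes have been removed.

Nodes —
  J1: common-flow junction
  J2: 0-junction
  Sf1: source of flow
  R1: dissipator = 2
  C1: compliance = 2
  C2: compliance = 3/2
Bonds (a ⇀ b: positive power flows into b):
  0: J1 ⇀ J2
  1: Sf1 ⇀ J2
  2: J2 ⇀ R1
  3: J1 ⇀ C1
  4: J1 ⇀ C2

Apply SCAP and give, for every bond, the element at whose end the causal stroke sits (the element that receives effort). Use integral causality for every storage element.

bond 1 stroke at Sf1  (Sf1 (Sf) sets flow on bond)
bond 3 stroke at J1  (C1 outputs effort q/C1)
bond 4 stroke at J1  (prefer integral on C2)
bond 0 stroke at J2  (J1 needs exactly one f-in)
bond 2 stroke at R1  (J2: bond 0 brought effort, rest push out)

#0 |J2
#1 |Sf1
#2 |R1
#3 |J1
#4 |J1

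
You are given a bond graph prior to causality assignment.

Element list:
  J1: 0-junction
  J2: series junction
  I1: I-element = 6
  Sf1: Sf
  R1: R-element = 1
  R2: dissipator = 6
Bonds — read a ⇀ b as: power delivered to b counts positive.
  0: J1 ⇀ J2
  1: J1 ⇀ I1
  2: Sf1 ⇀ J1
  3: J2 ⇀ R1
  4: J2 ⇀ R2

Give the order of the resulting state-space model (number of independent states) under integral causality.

1  (I1 all integral)

#2 |Sf1  (Sf1: flow source, stroke at near end)
#1 |I1  (I1: I, integral causality)
#0 |J1  (J1 needs exactly one e-in)
#3 |J2  (1-jn J2 has f-setter on 0)
#4 |J2  (common-f at J2 fixed by 0)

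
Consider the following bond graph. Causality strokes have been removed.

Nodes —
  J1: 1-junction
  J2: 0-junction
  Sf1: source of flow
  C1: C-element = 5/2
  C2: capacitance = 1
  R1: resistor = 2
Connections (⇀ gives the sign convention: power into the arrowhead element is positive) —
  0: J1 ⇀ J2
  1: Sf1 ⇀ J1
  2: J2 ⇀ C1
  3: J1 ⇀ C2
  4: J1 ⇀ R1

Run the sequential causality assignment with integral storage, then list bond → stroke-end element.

b0 stroke at J1
b1 stroke at Sf1
b2 stroke at J2
b3 stroke at J1
b4 stroke at J1

β1 |Sf1  (Sf1 (Sf) sets flow on bond)
β0 |J1  (J1 flow already set via bond 1)
β3 |J1  (J1 flow already set via bond 1)
β4 |J1  (common-f at J1 fixed by 1)
β2 |J2  (only one effort-in slot at J2)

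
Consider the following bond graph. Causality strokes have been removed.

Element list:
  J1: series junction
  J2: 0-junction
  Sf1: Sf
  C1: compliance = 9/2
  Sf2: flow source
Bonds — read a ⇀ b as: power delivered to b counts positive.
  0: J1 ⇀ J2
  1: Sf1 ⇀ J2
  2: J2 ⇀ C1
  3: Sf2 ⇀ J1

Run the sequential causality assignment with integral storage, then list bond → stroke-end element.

b1 stroke→Sf1  (Sf1 fixes flow; stroke at Sf1)
b3 stroke→Sf2  (Sf2 fixes flow; stroke at Sf2)
b0 stroke→J1  (1-jn J1 has f-setter on 3)
b2 stroke→J2  (J2: last free bond brings effort in)

bond 0 stroke→J1
bond 1 stroke→Sf1
bond 2 stroke→J2
bond 3 stroke→Sf2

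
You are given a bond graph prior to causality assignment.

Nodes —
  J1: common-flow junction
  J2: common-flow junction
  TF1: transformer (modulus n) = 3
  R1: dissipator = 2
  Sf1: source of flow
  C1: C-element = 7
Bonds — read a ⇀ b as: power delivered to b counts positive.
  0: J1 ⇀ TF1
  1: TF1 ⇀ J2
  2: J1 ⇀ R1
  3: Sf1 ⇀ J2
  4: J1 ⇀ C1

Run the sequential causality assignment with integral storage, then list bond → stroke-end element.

#3 stroke at Sf1  (Sf1: flow source, stroke at near end)
#1 stroke at J2  (1-jn J2 has f-setter on 3)
#0 stroke at TF1  (TF1: transformer flips bond 1)
#2 stroke at J1  (J1 flow already set via bond 0)
#4 stroke at J1  (J1: bond 0 brought flow, rest push out)

b0 →TF1
b1 →J2
b2 →J1
b3 →Sf1
b4 →J1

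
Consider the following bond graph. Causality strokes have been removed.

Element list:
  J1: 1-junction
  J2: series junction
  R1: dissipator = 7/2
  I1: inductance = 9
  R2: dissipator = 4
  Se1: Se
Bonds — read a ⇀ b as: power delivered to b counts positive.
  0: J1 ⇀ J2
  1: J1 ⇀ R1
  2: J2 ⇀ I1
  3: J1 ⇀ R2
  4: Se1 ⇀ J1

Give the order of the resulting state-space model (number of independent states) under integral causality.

b4 stroke at J1  (Se1 fixes effort; stroke away)
b2 stroke at I1  (I1: I, integral causality)
b0 stroke at J2  (J2 flow already set via bond 2)
b1 stroke at J1  (1-jn J1 has f-setter on 0)
b3 stroke at J1  (1-jn J1 has f-setter on 0)

1  (I1 all integral)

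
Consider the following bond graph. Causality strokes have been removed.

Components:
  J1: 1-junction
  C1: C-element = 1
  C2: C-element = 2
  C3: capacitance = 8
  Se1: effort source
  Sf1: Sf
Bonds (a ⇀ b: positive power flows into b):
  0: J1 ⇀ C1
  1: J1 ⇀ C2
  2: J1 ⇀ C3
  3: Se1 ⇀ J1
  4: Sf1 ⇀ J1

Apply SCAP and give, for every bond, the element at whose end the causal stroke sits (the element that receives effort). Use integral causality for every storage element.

β0 |J1
β1 |J1
β2 |J1
β3 |J1
β4 |Sf1

b3 |J1  (Se1: effort source, stroke at far end)
b4 |Sf1  (Sf1: flow source, stroke at near end)
b0 |J1  (J1 flow already set via bond 4)
b1 |J1  (common-f at J1 fixed by 4)
b2 |J1  (J1: bond 4 brought flow, rest push out)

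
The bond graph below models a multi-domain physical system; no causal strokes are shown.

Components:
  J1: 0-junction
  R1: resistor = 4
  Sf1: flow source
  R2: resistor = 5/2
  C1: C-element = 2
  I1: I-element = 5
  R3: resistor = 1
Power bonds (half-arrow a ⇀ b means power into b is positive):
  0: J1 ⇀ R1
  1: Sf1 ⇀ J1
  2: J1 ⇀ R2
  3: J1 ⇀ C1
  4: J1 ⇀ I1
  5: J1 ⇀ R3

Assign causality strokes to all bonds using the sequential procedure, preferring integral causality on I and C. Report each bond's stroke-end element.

β1 stroke→Sf1  (Sf1 (Sf) sets flow on bond)
β3 stroke→J1  (C1 outputs effort q/C1)
β0 stroke→R1  (J1: bond 3 brought effort, rest push out)
β2 stroke→R2  (J1: bond 3 brought effort, rest push out)
β4 stroke→I1  (0-jn J1 has e-setter on 3)
β5 stroke→R3  (J1 effort already set via bond 3)

#0 stroke at R1
#1 stroke at Sf1
#2 stroke at R2
#3 stroke at J1
#4 stroke at I1
#5 stroke at R3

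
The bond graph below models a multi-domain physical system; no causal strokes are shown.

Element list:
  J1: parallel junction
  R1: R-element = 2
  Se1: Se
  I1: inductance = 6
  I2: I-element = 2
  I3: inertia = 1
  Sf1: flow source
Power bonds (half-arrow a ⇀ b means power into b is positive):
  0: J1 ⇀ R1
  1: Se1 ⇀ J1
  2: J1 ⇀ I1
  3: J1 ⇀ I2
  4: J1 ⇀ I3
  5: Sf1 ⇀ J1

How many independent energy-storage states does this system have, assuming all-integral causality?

bond 1 |J1  (source Se1 imposes e)
bond 5 |Sf1  (Sf1: flow source, stroke at near end)
bond 0 |R1  (J1: bond 1 brought effort, rest push out)
bond 2 |I1  (J1 effort already set via bond 1)
bond 3 |I2  (0-jn J1 has e-setter on 1)
bond 4 |I3  (J1 effort already set via bond 1)

3  (I1, I2, I3 all integral)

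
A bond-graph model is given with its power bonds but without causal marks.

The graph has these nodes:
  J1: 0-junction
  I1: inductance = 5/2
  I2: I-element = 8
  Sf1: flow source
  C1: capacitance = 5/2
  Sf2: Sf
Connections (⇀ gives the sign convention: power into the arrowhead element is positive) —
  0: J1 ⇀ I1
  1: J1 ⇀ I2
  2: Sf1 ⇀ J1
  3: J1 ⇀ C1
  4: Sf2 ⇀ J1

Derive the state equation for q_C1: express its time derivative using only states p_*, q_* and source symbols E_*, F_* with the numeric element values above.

dq_C1/dt = F_Sf1 + F_Sf2 - 2*p_I1/5 - p_I2/8

bond 2 |Sf1  (source Sf1 imposes f)
bond 4 |Sf2  (source Sf2 imposes f)
bond 0 |I1  (I1: I, integral causality)
bond 1 |I2  (I2: I, integral causality)
bond 3 |J1  (J1 needs exactly one e-in)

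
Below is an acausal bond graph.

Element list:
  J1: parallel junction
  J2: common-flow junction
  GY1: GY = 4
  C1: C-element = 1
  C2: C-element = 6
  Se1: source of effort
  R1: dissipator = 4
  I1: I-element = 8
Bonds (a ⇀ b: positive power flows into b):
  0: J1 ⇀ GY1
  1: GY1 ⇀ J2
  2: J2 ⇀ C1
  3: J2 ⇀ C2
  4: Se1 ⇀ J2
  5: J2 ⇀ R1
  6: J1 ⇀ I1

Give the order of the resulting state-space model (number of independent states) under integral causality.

3  (C1, C2, I1 all integral)

β4 stroke at J2  (Se1: effort source, stroke at far end)
β2 stroke at J2  (C1 outputs effort q/C1)
β3 stroke at J2  (C2: C, integral causality)
β6 stroke at I1  (prefer integral on I1)
β0 stroke at J1  (closing 0-jn rule on J1)
β1 stroke at J2  (through GY1, causality inverts; strokes same side of GY1)
β5 stroke at R1  (closing 1-jn rule on J2)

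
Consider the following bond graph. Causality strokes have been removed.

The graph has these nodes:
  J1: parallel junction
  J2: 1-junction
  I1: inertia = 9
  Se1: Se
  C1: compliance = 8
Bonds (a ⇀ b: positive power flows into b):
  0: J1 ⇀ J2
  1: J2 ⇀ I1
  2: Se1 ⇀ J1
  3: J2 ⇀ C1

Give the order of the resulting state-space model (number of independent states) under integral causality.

β2 stroke at J1  (Se1 fixes effort; stroke away)
β0 stroke at J2  (J1 effort already set via bond 2)
β1 stroke at I1  (I1: I, integral causality)
β3 stroke at J2  (common-f at J2 fixed by 1)

2  (C1, I1 all integral)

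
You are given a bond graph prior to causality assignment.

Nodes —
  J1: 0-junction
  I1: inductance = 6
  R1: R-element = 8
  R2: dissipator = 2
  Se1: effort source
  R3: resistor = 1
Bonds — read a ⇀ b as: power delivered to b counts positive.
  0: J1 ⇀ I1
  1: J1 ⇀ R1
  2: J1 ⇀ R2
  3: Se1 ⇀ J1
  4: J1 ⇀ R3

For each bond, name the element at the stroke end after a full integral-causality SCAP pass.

#0 |I1
#1 |R1
#2 |R2
#3 |J1
#4 |R3

bond 3 |J1  (Se1 (Se) sets effort on bond)
bond 0 |I1  (J1: bond 3 brought effort, rest push out)
bond 1 |R1  (J1: bond 3 brought effort, rest push out)
bond 2 |R2  (common-e at J1 fixed by 3)
bond 4 |R3  (J1 effort already set via bond 3)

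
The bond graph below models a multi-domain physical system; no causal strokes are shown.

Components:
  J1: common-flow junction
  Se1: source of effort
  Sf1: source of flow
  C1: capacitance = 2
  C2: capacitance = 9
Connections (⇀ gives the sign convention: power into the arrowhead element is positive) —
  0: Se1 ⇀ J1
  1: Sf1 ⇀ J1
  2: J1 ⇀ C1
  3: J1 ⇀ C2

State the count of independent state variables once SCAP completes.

bond 0 →J1  (Se1 (Se) sets effort on bond)
bond 1 →Sf1  (source Sf1 imposes f)
bond 2 →J1  (J1 flow already set via bond 1)
bond 3 →J1  (J1 flow already set via bond 1)

2  (C1, C2 all integral)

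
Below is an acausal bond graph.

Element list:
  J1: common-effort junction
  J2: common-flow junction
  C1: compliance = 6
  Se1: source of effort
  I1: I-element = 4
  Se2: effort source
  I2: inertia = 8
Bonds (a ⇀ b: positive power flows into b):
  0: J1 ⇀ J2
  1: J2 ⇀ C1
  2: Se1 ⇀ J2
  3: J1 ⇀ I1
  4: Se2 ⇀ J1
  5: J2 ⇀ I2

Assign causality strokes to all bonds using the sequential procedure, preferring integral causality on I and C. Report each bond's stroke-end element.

β0 stroke→J2
β1 stroke→J2
β2 stroke→J2
β3 stroke→I1
β4 stroke→J1
β5 stroke→I2

#2 stroke at J2  (Se1 fixes effort; stroke away)
#4 stroke at J1  (source Se2 imposes e)
#0 stroke at J2  (J1 effort already set via bond 4)
#3 stroke at I1  (0-jn J1 has e-setter on 4)
#1 stroke at J2  (C1: C, integral causality)
#5 stroke at I2  (only one flow-in slot at J2)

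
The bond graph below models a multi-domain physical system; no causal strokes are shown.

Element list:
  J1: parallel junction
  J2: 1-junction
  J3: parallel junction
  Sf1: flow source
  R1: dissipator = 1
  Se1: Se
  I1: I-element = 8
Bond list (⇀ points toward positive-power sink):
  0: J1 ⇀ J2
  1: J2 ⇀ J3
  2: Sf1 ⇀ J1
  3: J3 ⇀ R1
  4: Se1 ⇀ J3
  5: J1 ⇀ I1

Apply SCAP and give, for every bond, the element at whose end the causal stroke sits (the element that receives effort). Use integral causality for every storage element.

b2 stroke→Sf1  (source Sf1 imposes f)
b4 stroke→J3  (Se1: effort source, stroke at far end)
b1 stroke→J2  (0-jn J3 has e-setter on 4)
b3 stroke→R1  (J3: bond 4 brought effort, rest push out)
b0 stroke→J1  (only one flow-in slot at J2)
b5 stroke→I1  (J1: bond 0 brought effort, rest push out)

b0 stroke→J1
b1 stroke→J2
b2 stroke→Sf1
b3 stroke→R1
b4 stroke→J3
b5 stroke→I1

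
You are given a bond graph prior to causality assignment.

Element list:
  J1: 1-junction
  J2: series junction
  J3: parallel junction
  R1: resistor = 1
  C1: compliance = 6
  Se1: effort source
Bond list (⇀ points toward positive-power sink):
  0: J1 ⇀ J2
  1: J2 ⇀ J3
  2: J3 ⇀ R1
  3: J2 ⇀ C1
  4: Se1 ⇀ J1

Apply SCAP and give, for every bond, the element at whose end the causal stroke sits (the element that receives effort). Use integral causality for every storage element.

#4 |J1  (Se1 (Se) sets effort on bond)
#0 |J2  (only one flow-in slot at J1)
#3 |J2  (prefer integral on C1)
#1 |J3  (J2 needs exactly one f-in)
#2 |R1  (J3 effort already set via bond 1)

β0 |J2
β1 |J3
β2 |R1
β3 |J2
β4 |J1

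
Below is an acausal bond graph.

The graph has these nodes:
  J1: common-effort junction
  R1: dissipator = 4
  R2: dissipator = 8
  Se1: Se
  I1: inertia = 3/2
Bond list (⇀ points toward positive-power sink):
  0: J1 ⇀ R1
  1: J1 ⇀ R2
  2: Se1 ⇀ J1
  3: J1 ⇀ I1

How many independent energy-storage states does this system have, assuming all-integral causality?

bond 2 |J1  (Se1 (Se) sets effort on bond)
bond 0 |R1  (J1: bond 2 brought effort, rest push out)
bond 1 |R2  (J1 effort already set via bond 2)
bond 3 |I1  (common-e at J1 fixed by 2)

1  (I1 all integral)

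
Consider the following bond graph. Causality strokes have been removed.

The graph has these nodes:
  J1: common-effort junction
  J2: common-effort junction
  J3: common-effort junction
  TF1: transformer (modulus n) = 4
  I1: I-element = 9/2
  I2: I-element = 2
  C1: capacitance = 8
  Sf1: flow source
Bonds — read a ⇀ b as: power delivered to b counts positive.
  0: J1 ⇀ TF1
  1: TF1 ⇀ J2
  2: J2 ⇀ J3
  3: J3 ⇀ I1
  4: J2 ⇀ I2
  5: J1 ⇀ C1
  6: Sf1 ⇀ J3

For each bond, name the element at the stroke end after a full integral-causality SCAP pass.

bond 6 |Sf1  (Sf1: flow source, stroke at near end)
bond 3 |I1  (I1 integral (f out))
bond 2 |J3  (J3 needs exactly one e-in)
bond 4 |I2  (prefer integral on I2)
bond 1 |J2  (closing 0-jn rule on J2)
bond 0 |TF1  (TF TF1: opposite of bond 1)
bond 5 |J1  (only one effort-in slot at J1)

β0 |TF1
β1 |J2
β2 |J3
β3 |I1
β4 |I2
β5 |J1
β6 |Sf1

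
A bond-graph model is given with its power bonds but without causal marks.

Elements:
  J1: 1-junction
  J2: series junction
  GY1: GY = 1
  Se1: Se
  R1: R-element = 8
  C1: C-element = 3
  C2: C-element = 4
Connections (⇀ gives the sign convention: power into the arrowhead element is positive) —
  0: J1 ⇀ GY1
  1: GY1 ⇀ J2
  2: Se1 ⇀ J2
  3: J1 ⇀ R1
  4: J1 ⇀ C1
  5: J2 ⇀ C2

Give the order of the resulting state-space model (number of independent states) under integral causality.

β2 stroke→J2  (Se1: effort source, stroke at far end)
β4 stroke→J1  (C1: C, integral causality)
β5 stroke→J2  (C2: C, integral causality)
β1 stroke→GY1  (J2 needs exactly one f-in)
β0 stroke→GY1  (through GY1, causality inverts; strokes same side of GY1)
β3 stroke→J1  (common-f at J1 fixed by 0)

2  (C1, C2 all integral)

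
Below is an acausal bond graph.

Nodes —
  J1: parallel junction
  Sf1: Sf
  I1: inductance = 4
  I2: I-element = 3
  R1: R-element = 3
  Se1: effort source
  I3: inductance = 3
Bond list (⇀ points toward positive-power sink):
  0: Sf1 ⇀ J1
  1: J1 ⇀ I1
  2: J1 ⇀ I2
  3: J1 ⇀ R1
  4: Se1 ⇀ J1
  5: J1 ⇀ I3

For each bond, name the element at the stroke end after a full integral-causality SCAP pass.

#0 stroke at Sf1
#1 stroke at I1
#2 stroke at I2
#3 stroke at R1
#4 stroke at J1
#5 stroke at I3

#0 stroke at Sf1  (Sf1 fixes flow; stroke at Sf1)
#4 stroke at J1  (Se1: effort source, stroke at far end)
#1 stroke at I1  (0-jn J1 has e-setter on 4)
#2 stroke at I2  (J1 effort already set via bond 4)
#3 stroke at R1  (common-e at J1 fixed by 4)
#5 stroke at I3  (common-e at J1 fixed by 4)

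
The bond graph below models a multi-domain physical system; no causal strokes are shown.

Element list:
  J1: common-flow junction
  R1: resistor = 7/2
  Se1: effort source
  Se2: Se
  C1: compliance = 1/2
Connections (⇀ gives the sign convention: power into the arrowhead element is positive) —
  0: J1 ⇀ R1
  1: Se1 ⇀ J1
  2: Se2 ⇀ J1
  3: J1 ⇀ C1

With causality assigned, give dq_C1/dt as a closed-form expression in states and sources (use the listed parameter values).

β1 stroke→J1  (Se1 (Se) sets effort on bond)
β2 stroke→J1  (Se2 (Se) sets effort on bond)
β3 stroke→J1  (C1: C, integral causality)
β0 stroke→R1  (only one flow-in slot at J1)

dq_C1/dt = 2*E_Se1/7 + 2*E_Se2/7 - 4*q_C1/7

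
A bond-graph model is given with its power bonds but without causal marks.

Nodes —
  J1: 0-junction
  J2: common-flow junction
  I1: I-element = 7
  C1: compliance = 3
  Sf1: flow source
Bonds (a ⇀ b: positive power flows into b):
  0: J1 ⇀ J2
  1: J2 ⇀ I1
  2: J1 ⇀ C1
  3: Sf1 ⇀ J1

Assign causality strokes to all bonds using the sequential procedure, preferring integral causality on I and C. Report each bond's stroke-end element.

b0 →J2
b1 →I1
b2 →J1
b3 →Sf1

β3 stroke at Sf1  (Sf1: flow source, stroke at near end)
β1 stroke at I1  (I1 integral (f out))
β0 stroke at J2  (J2: bond 1 brought flow, rest push out)
β2 stroke at J1  (closing 0-jn rule on J1)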